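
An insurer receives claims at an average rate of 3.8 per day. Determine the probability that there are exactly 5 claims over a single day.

With mean μ = 3.8 per day,
P(N = 5) = e^(−μ) μ^5/5! = e^(−3.8) · 3.8^5/120 ≈ 0.1477.

0.1477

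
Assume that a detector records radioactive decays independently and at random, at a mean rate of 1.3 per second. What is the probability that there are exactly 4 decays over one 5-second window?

0.1118

Over the interval, μ = 1.3 × 5 = 6.5 (a 5-second window = 5 seconds).
P(N = 4) = e^(−μ) μ^4/4! = e^(−6.5) · 6.5^4/24 ≈ 0.1118.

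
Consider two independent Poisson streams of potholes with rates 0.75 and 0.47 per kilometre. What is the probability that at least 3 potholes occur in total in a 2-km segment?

0.4407

Independent Poisson processes superpose: combined rate λ = 0.75 + 0.47 = 1.22 per kilometre.
Over the interval, μ = 1.22 × 2 = 2.44 (a 2-km segment = 2 kilometres).
P(N ≥ 3) = 1 − P(N ≤ 2) ≈ 0.4407.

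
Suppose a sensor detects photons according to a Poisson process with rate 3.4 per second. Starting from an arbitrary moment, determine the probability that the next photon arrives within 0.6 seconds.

0.8700

Inter-arrival times are exponential with rate λ = 3.4 per second.
P(T ≤ 0.6) = 1 − e^(−λt) = 1 − e^(−3.4 × 0.6) = 1 − e^(−2.04) ≈ 0.8700.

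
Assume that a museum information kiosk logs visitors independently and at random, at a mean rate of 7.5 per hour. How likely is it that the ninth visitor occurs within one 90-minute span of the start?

0.7895

Over the interval, μ = 7.5 × 1.5 = 11.25 (a 90-minute span = 1.5 hours).
The ninth arrival falls in the interval iff at least 9 events occur there: P(S_9 ≤ t) = P(N ≥ 9) = 1 − P(N ≤ 8) ≈ 0.7895.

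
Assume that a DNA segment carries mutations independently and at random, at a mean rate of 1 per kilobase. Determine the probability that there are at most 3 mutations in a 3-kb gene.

0.6472

Over the interval, μ = 1 × 3 = 3 (a 3-kb gene = 3 kilobases).
P(N ≤ 3) = Σ_{j=0}^{3} e^(−μ) μ^j/j! ≈ 0.6472.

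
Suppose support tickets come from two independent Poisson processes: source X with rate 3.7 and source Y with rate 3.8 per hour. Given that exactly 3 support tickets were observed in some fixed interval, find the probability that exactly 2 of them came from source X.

Given the total, each event is independently from source X with probability p = λ_X/(λ_X+λ_Y) = 3.7/7.5 ≈ 0.4933.
So K ~ Binomial(3, 3.7/7.5): P(K = 2) = C(3,2) · (3.7/7.5)^2 · (3.8/7.5)^1 ≈ 0.3699.

0.3699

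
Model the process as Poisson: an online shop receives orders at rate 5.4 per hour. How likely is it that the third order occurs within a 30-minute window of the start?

0.5064

Over the interval, μ = 5.4 × 0.5 = 2.7 (a 30-minute window = 0.5 hours).
The third arrival falls in the interval iff at least 3 events occur there: P(S_3 ≤ t) = P(N ≥ 3) = 1 − P(N ≤ 2) ≈ 0.5064.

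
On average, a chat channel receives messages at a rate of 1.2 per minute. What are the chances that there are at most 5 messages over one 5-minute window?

Over the interval, μ = 1.2 × 5 = 6 (a 5-minute window = 5 minutes).
P(N ≤ 5) = Σ_{j=0}^{5} e^(−μ) μ^j/j! ≈ 0.4457.

0.4457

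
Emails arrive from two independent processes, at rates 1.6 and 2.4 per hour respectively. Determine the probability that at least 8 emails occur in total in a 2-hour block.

0.5470

Independent Poisson processes superpose: combined rate λ = 1.6 + 2.4 = 4 per hour.
Over the interval, μ = 4 × 2 = 8 (a 2-hour block = 2 hours).
P(N ≥ 8) = 1 − P(N ≤ 7) ≈ 0.5470.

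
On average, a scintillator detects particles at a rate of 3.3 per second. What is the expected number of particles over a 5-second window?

E[N] = λt = 3.3 × 5 = 16.5 (a 5-second window = 5 seconds).

16.5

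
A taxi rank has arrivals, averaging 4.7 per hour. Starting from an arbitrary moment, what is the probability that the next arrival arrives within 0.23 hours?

Inter-arrival times are exponential with rate λ = 4.7 per hour.
P(T ≤ 0.23) = 1 − e^(−λt) = 1 − e^(−4.7 × 0.23) = 1 − e^(−1.081) ≈ 0.6607.

0.6607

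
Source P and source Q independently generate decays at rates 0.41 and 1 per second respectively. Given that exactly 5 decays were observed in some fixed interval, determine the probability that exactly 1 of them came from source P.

0.3678

Given the total, each event is independently from source P with probability p = λ_P/(λ_P+λ_Q) = 0.41/1.41 ≈ 0.2908.
So K ~ Binomial(5, 0.41/1.41): P(K = 1) = C(5,1) · (0.41/1.41)^1 · (1/1.41)^4 ≈ 0.3678.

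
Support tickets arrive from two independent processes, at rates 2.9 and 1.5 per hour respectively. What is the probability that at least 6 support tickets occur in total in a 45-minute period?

0.1171

Independent Poisson processes superpose: combined rate λ = 2.9 + 1.5 = 4.4 per hour.
Over the interval, μ = 4.4 × 0.75 = 3.3 (a 45-minute period = 0.75 hours).
P(N ≥ 6) = 1 − P(N ≤ 5) ≈ 0.1171.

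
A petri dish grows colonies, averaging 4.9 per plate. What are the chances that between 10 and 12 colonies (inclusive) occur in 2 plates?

Over the interval, μ = 4.9 × 2 = 9.8 (2 plates).
P(10 ≤ N ≤ 12) = Σ_{j=10}^{12} e^(−9.8) · 9.8^j/j! ≈ 0.3269.

0.3269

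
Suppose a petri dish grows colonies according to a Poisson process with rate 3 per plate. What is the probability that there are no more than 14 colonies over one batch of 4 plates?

Over the interval, μ = 3 × 4 = 12 (a batch of 4 plates = 4 plates).
P(N ≤ 14) = Σ_{j=0}^{14} e^(−μ) μ^j/j! ≈ 0.7720.

0.7720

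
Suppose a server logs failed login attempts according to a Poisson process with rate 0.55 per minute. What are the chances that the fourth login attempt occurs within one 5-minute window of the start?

0.2970

Over the interval, μ = 0.55 × 5 = 2.75 (a 5-minute window = 5 minutes).
The fourth arrival falls in the interval iff at least 4 events occur there: P(S_4 ≤ t) = P(N ≥ 4) = 1 − P(N ≤ 3) ≈ 0.2970.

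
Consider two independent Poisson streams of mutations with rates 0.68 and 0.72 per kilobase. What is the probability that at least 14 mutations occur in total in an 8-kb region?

0.2376

Independent Poisson processes superpose: combined rate λ = 0.68 + 0.72 = 1.4 per kilobase.
Over the interval, μ = 1.4 × 8 = 11.2 (an 8-kb region = 8 kilobases).
P(N ≥ 14) = 1 − P(N ≤ 13) ≈ 0.2376.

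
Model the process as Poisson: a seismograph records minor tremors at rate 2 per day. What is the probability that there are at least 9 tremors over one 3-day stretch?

Over the interval, μ = 2 × 3 = 6 (a 3-day stretch = 3 days).
P(N ≥ 9) = 1 − P(N ≤ 8) = 1 − Σ_{j=0}^{8} e^(−μ) μ^j/j! ≈ 0.1528.

0.1528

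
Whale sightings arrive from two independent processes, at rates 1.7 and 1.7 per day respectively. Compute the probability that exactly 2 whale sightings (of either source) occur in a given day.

0.1929

Independent Poisson processes superpose: combined rate λ = 1.7 + 1.7 = 3.4 per day.
So μ = 3.4.
P(N = 2) = e^(−3.4) · 3.4^2/2! ≈ 0.1929.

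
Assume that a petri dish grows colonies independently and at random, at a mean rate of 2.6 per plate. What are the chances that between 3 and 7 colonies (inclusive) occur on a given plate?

0.4762

With mean μ = 2.6 per plate,
P(3 ≤ N ≤ 7) = Σ_{j=3}^{7} e^(−2.6) · 2.6^j/j! ≈ 0.4762.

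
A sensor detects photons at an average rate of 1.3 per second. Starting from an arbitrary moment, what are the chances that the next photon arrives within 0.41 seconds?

Inter-arrival times are exponential with rate λ = 1.3 per second.
P(T ≤ 0.41) = 1 − e^(−λt) = 1 − e^(−1.3 × 0.41) = 1 − e^(−0.533) ≈ 0.4132.

0.4132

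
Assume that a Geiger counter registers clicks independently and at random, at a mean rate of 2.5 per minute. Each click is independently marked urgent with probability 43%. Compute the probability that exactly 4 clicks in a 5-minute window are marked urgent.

0.1611

Thinning: the clicks that are marked urgent themselves form a Poisson process with rate 0.43 × 2.5 = 1.075 per minute.
Over the interval, μ = 1.075 × 5 = 5.375 (a 5-minute window = 5 minutes).
P(N = 4) = e^(−5.375) · 5.375^4/4! ≈ 0.1611.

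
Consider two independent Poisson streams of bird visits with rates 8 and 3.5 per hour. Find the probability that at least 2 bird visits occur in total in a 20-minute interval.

Independent Poisson processes superpose: combined rate λ = 8 + 3.5 = 11.5 per hour.
Over the interval, μ = 11.5 × 1/3 ≈ 3.83333 (a 20-minute interval = 1/3 hours).
P(N ≥ 2) = 1 − P(N ≤ 1) ≈ 0.8954.

0.8954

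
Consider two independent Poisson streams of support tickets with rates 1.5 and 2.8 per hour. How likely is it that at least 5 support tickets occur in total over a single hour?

0.4296

Independent Poisson processes superpose: combined rate λ = 1.5 + 2.8 = 4.3 per hour.
So μ = 4.3.
P(N ≥ 5) = 1 − P(N ≤ 4) ≈ 0.4296.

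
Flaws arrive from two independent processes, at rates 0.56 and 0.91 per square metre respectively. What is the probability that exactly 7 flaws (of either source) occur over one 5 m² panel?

Independent Poisson processes superpose: combined rate λ = 0.56 + 0.91 = 1.47 per square metre.
Over the interval, μ = 1.47 × 5 = 7.35 (a 5 m² panel = 5 square metres).
P(N = 7) = e^(−7.35) · 7.35^7/7! ≈ 0.1477.

0.1477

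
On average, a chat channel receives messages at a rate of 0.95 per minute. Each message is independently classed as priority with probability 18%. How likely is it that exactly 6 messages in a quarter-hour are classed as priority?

0.0304

Thinning: the messages that are classed as priority themselves form a Poisson process with rate 0.18 × 0.95 = 0.171 per minute.
Over the interval, μ = 0.171 × 15 = 2.565 (a quarter-hour = 15 minutes).
P(N = 6) = e^(−2.565) · 2.565^6/6! ≈ 0.0304.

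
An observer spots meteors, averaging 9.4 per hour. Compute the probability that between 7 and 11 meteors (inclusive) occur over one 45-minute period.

Over the interval, μ = 9.4 × 0.75 = 7.05 (a 45-minute period = 0.75 hours).
P(7 ≤ N ≤ 11) = Σ_{j=7}^{11} e^(−7.05) · 7.05^j/j! ≈ 0.5021.

0.5021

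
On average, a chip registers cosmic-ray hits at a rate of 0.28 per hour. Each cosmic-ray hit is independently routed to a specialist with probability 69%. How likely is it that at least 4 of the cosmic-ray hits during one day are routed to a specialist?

Thinning: the cosmic-ray hits that are routed to a specialist themselves form a Poisson process with rate 0.69 × 0.28 = 0.1932 per hour.
Over the interval, μ = 0.1932 × 24 = 4.6368 (a day = 24 hours).
P(N ≥ 4) = 1 − P(N ≤ 3) ≈ 0.6803.

0.6803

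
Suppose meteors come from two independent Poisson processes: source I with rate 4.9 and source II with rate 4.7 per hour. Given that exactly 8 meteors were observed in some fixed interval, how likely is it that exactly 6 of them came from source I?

Given the total, each event is independently from source I with probability p = λ_I/(λ_I+λ_II) = 4.9/9.6 ≈ 0.5104.
So K ~ Binomial(8, 4.9/9.6): P(K = 6) = C(8,6) · (4.9/9.6)^6 · (4.7/9.6)^2 ≈ 0.1187.

0.1187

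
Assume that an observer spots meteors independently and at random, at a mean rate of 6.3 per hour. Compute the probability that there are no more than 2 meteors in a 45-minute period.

Over the interval, μ = 6.3 × 0.75 = 4.725 (a 45-minute period = 0.75 hours).
P(N ≤ 2) = Σ_{j=0}^{2} e^(−μ) μ^j/j! ≈ 0.1498.

0.1498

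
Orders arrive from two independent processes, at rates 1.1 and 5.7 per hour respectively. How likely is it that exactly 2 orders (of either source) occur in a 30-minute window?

0.1929

Independent Poisson processes superpose: combined rate λ = 1.1 + 5.7 = 6.8 per hour.
Over the interval, μ = 6.8 × 0.5 = 3.4 (a 30-minute window = 0.5 hours).
P(N = 2) = e^(−3.4) · 3.4^2/2! ≈ 0.1929.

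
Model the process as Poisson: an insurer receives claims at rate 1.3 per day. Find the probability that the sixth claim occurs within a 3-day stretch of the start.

Over the interval, μ = 1.3 × 3 = 3.9 (a 3-day stretch = 3 days).
The sixth arrival falls in the interval iff at least 6 events occur there: P(S_6 ≤ t) = P(N ≥ 6) = 1 − P(N ≤ 5) ≈ 0.1994.

0.1994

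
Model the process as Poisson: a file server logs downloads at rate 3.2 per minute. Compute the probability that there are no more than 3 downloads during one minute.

With mean μ = 3.2 per minute,
P(N ≤ 3) = Σ_{j=0}^{3} e^(−μ) μ^j/j! ≈ 0.6025.

0.6025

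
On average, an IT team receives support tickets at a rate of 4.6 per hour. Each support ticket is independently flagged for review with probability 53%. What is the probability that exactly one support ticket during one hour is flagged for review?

Thinning: the support tickets that are flagged for review themselves form a Poisson process with rate 0.53 × 4.6 = 2.438 per hour.
So μ = 2.438.
P(N = 1) = e^(−2.438) · 2.438^1/1! ≈ 0.2129.

0.2129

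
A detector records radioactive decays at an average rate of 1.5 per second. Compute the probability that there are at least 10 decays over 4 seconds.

0.0839

Over the interval, μ = 1.5 × 4 = 6 (4 seconds).
P(N ≥ 10) = 1 − P(N ≤ 9) = 1 − Σ_{j=0}^{9} e^(−μ) μ^j/j! ≈ 0.0839.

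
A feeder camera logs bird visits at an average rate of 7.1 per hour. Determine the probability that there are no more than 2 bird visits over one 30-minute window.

Over the interval, μ = 7.1 × 0.5 = 3.55 (a 30-minute window = 0.5 hours).
P(N ≤ 2) = Σ_{j=0}^{2} e^(−μ) μ^j/j! ≈ 0.3117.

0.3117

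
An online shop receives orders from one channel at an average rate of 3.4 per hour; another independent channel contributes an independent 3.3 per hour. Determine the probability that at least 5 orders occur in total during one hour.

Independent Poisson processes superpose: combined rate λ = 3.4 + 3.3 = 6.7 per hour.
So μ = 6.7.
P(N ≥ 5) = 1 − P(N ≤ 4) ≈ 0.7978.

0.7978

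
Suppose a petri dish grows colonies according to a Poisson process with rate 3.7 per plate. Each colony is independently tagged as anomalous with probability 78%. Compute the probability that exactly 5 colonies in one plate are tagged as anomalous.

0.0931

Thinning: the colonies that are tagged as anomalous themselves form a Poisson process with rate 0.78 × 3.7 = 2.886 per plate.
So μ = 2.886.
P(N = 5) = e^(−2.886) · 2.886^5/5! ≈ 0.0931.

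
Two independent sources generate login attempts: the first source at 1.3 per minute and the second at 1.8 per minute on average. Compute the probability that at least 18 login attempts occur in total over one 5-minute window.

0.2948

Independent Poisson processes superpose: combined rate λ = 1.3 + 1.8 = 3.1 per minute.
Over the interval, μ = 3.1 × 5 = 15.5 (a 5-minute window = 5 minutes).
P(N ≥ 18) = 1 − P(N ≤ 17) ≈ 0.2948.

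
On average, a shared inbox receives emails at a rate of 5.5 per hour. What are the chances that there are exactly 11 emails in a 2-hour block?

0.1194

Over the interval, μ = 5.5 × 2 = 11 (a 2-hour block = 2 hours).
P(N = 11) = e^(−μ) μ^11/11! = e^(−11) · 11^11/39916800 ≈ 0.1194.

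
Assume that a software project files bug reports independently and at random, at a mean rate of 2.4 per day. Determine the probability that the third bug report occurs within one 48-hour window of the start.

Over the interval, μ = 2.4 × 2 = 4.8 (a 48-hour window = 2 days).
The third arrival falls in the interval iff at least 3 events occur there: P(S_3 ≤ t) = P(N ≥ 3) = 1 − P(N ≤ 2) ≈ 0.8575.

0.8575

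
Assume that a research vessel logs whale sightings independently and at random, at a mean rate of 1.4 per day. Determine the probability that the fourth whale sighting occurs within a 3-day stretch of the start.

0.6046

Over the interval, μ = 1.4 × 3 = 4.2 (a 3-day stretch = 3 days).
The fourth arrival falls in the interval iff at least 4 events occur there: P(S_4 ≤ t) = P(N ≥ 4) = 1 − P(N ≤ 3) ≈ 0.6046.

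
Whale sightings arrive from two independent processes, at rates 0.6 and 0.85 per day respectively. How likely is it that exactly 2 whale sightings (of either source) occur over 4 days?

Independent Poisson processes superpose: combined rate λ = 0.6 + 0.85 = 1.45 per day.
Over the interval, μ = 1.45 × 4 = 5.8 (4 days).
P(N = 2) = e^(−5.8) · 5.8^2/2! ≈ 0.0509.

0.0509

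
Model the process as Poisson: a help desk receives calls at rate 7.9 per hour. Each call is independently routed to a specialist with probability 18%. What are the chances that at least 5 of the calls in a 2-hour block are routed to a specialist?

0.1592

Thinning: the calls that are routed to a specialist themselves form a Poisson process with rate 0.18 × 7.9 = 1.422 per hour.
Over the interval, μ = 1.422 × 2 = 2.844 (a 2-hour block = 2 hours).
P(N ≥ 5) = 1 − P(N ≤ 4) ≈ 0.1592.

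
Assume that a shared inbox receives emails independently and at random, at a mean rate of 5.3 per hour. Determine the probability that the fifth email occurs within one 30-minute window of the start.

Over the interval, μ = 5.3 × 0.5 = 2.65 (a 30-minute window = 0.5 hours).
The fifth arrival falls in the interval iff at least 5 events occur there: P(S_5 ≤ t) = P(N ≥ 5) = 1 − P(N ≤ 4) ≈ 0.1297.

0.1297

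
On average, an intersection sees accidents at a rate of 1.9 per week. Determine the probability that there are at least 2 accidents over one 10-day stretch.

0.7539

Over the interval, μ = 1.9 × 10/7 ≈ 2.71429 (a 10-day stretch = 10/7 weeks).
P(N ≥ 2) = 1 − P(N ≤ 1) = 1 − Σ_{j=0}^{1} e^(−μ) μ^j/j! ≈ 0.7539.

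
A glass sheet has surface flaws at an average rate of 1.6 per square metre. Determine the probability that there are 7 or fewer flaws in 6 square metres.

0.2584

Over the interval, μ = 1.6 × 6 = 9.6 (6 square metres).
P(N ≤ 7) = Σ_{j=0}^{7} e^(−μ) μ^j/j! ≈ 0.2584.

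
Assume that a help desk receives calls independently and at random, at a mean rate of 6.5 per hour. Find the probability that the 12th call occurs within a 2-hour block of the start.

0.6468

Over the interval, μ = 6.5 × 2 = 13 (a 2-hour block = 2 hours).
The 12th arrival falls in the interval iff at least 12 events occur there: P(S_12 ≤ t) = P(N ≥ 12) = 1 − P(N ≤ 11) ≈ 0.6468.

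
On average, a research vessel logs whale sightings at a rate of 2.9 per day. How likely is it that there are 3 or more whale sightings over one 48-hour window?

0.9285

Over the interval, μ = 2.9 × 2 = 5.8 (a 48-hour window = 2 days).
P(N ≥ 3) = 1 − P(N ≤ 2) = 1 − Σ_{j=0}^{2} e^(−μ) μ^j/j! ≈ 0.9285.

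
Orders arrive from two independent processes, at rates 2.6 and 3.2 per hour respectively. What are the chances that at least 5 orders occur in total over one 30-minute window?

Independent Poisson processes superpose: combined rate λ = 2.6 + 3.2 = 5.8 per hour.
Over the interval, μ = 5.8 × 0.5 = 2.9 (a 30-minute window = 0.5 hours).
P(N ≥ 5) = 1 − P(N ≤ 4) ≈ 0.1682.

0.1682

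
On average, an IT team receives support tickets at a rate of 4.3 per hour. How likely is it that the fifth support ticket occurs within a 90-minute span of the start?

0.7707

Over the interval, μ = 4.3 × 1.5 = 6.45 (a 90-minute span = 1.5 hours).
The fifth arrival falls in the interval iff at least 5 events occur there: P(S_5 ≤ t) = P(N ≥ 5) = 1 − P(N ≤ 4) ≈ 0.7707.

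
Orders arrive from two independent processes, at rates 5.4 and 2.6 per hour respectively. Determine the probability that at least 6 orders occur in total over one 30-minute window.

Independent Poisson processes superpose: combined rate λ = 5.4 + 2.6 = 8 per hour.
Over the interval, μ = 8 × 0.5 = 4 (a 30-minute window = 0.5 hours).
P(N ≥ 6) = 1 − P(N ≤ 5) ≈ 0.2149.

0.2149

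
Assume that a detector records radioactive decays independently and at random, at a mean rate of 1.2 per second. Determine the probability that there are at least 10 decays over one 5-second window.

0.0839

Over the interval, μ = 1.2 × 5 = 6 (a 5-second window = 5 seconds).
P(N ≥ 10) = 1 − P(N ≤ 9) = 1 − Σ_{j=0}^{9} e^(−μ) μ^j/j! ≈ 0.0839.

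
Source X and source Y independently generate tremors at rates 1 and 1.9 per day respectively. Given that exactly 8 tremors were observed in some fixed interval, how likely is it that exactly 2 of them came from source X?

0.2633

Given the total, each event is independently from source X with probability p = λ_X/(λ_X+λ_Y) = 1/2.9 ≈ 0.3448.
So K ~ Binomial(8, 1/2.9): P(K = 2) = C(8,2) · (1/2.9)^2 · (1.9/2.9)^6 ≈ 0.2633.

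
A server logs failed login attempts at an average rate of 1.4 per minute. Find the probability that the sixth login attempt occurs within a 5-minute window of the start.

Over the interval, μ = 1.4 × 5 = 7 (a 5-minute window = 5 minutes).
The sixth arrival falls in the interval iff at least 6 events occur there: P(S_6 ≤ t) = P(N ≥ 6) = 1 − P(N ≤ 5) ≈ 0.6993.

0.6993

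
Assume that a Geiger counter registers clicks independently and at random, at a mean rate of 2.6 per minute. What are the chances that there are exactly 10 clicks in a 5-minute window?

0.0859

Over the interval, μ = 2.6 × 5 = 13 (a 5-minute window = 5 minutes).
P(N = 10) = e^(−μ) μ^10/10! = e^(−13) · 13^10/3628800 ≈ 0.0859.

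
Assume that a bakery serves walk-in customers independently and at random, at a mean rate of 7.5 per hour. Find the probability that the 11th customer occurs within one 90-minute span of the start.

0.5696

Over the interval, μ = 7.5 × 1.5 = 11.25 (a 90-minute span = 1.5 hours).
The 11th arrival falls in the interval iff at least 11 events occur there: P(S_11 ≤ t) = P(N ≥ 11) = 1 − P(N ≤ 10) ≈ 0.5696.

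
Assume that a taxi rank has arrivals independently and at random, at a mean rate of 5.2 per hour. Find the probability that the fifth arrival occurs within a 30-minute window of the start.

Over the interval, μ = 5.2 × 0.5 = 2.6 (a 30-minute window = 0.5 hours).
The fifth arrival falls in the interval iff at least 5 events occur there: P(S_5 ≤ t) = P(N ≥ 5) = 1 − P(N ≤ 4) ≈ 0.1226.

0.1226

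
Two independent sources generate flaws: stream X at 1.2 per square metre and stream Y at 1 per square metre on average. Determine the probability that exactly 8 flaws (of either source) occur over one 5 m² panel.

0.0888

Independent Poisson processes superpose: combined rate λ = 1.2 + 1 = 2.2 per square metre.
Over the interval, μ = 2.2 × 5 = 11 (a 5 m² panel = 5 square metres).
P(N = 8) = e^(−11) · 11^8/8! ≈ 0.0888.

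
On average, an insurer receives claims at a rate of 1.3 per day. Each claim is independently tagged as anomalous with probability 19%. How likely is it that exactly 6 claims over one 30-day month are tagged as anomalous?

Thinning: the claims that are tagged as anomalous themselves form a Poisson process with rate 0.19 × 1.3 = 0.247 per day.
Over the interval, μ = 0.247 × 30 = 7.41 (a 30-day month = 30 days).
P(N = 6) = e^(−7.41) · 7.41^6/6! ≈ 0.1391.

0.1391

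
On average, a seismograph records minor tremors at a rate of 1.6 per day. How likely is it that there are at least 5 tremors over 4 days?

Over the interval, μ = 1.6 × 4 = 6.4 (4 days).
P(N ≥ 5) = 1 − P(N ≤ 4) = 1 − Σ_{j=0}^{4} e^(−μ) μ^j/j! ≈ 0.7649.

0.7649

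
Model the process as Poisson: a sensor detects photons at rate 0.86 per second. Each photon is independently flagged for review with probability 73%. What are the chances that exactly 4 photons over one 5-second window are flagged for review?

Thinning: the photons that are flagged for review themselves form a Poisson process with rate 0.73 × 0.86 = 0.6278 per second.
Over the interval, μ = 0.6278 × 5 = 3.139 (a 5-second window = 5 seconds).
P(N = 4) = e^(−3.139) · 3.139^4/4! ≈ 0.1753.

0.1753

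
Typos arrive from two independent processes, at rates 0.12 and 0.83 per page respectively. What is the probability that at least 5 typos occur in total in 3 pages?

Independent Poisson processes superpose: combined rate λ = 0.12 + 0.83 = 0.95 per page.
Over the interval, μ = 0.95 × 3 = 2.85 (3 pages).
P(N ≥ 5) = 1 − P(N ≤ 4) ≈ 0.1602.

0.1602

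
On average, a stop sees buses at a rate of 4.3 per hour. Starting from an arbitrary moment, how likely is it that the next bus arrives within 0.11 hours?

Inter-arrival times are exponential with rate λ = 4.3 per hour.
P(T ≤ 0.11) = 1 − e^(−λt) = 1 − e^(−4.3 × 0.11) = 1 − e^(−0.473) ≈ 0.3769.

0.3769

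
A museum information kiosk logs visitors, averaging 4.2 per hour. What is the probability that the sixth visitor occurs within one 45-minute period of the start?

0.0998

Over the interval, μ = 4.2 × 0.75 = 3.15 (a 45-minute period = 0.75 hours).
The sixth arrival falls in the interval iff at least 6 events occur there: P(S_6 ≤ t) = P(N ≥ 6) = 1 − P(N ≤ 5) ≈ 0.0998.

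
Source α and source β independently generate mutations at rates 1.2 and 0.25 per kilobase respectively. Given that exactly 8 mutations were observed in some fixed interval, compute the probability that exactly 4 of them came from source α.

0.0290

Given the total, each event is independently from source α with probability p = λ_α/(λ_α+λ_β) = 1.2/1.45 ≈ 0.8276.
So K ~ Binomial(8, 1.2/1.45): P(K = 4) = C(8,4) · (1.2/1.45)^4 · (0.25/1.45)^4 ≈ 0.0290.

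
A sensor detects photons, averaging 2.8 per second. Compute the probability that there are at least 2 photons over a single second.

With mean μ = 2.8 per second,
P(N ≥ 2) = 1 − P(N ≤ 1) = 1 − Σ_{j=0}^{1} e^(−μ) μ^j/j! ≈ 0.7689.

0.7689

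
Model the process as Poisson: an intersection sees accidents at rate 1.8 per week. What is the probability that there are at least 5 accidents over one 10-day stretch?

0.1186

Over the interval, μ = 1.8 × 10/7 ≈ 2.57143 (a 10-day stretch = 10/7 weeks).
P(N ≥ 5) = 1 − P(N ≤ 4) = 1 − Σ_{j=0}^{4} e^(−μ) μ^j/j! ≈ 0.1186.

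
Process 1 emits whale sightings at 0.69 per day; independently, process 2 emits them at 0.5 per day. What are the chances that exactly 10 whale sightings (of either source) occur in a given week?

0.1069

Independent Poisson processes superpose: combined rate λ = 0.69 + 0.5 = 1.19 per day.
Over the interval, μ = 1.19 × 7 = 8.33 (a week = 7 days).
P(N = 10) = e^(−8.33) · 8.33^10/10! ≈ 0.1069.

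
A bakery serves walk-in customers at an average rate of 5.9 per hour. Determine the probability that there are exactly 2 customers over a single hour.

0.0477

With mean μ = 5.9 per hour,
P(N = 2) = e^(−μ) μ^2/2! = e^(−5.9) · 5.9^2/2 ≈ 0.0477.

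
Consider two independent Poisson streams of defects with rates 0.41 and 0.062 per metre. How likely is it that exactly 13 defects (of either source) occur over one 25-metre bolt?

Independent Poisson processes superpose: combined rate λ = 0.41 + 0.062 = 0.472 per metre.
Over the interval, μ = 0.472 × 25 = 11.8 (a 25-metre bolt = 25 metres).
P(N = 13) = e^(−11.8) · 11.8^13/13! ≈ 0.1036.

0.1036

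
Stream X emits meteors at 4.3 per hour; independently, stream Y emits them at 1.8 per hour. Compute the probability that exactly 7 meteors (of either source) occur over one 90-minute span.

Independent Poisson processes superpose: combined rate λ = 4.3 + 1.8 = 6.1 per hour.
Over the interval, μ = 6.1 × 1.5 = 9.15 (a 90-minute span = 1.5 hours).
P(N = 7) = e^(−9.15) · 9.15^7/7! ≈ 0.1132.

0.1132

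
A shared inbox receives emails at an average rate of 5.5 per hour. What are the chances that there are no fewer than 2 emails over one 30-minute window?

0.7603

Over the interval, μ = 5.5 × 0.5 = 2.75 (a 30-minute window = 0.5 hours).
P(N ≥ 2) = 1 − P(N ≤ 1) = 1 − Σ_{j=0}^{1} e^(−μ) μ^j/j! ≈ 0.7603.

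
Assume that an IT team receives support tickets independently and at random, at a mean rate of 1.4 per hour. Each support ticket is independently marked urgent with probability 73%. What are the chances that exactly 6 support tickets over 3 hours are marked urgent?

0.0538

Thinning: the support tickets that are marked urgent themselves form a Poisson process with rate 0.73 × 1.4 = 1.022 per hour.
Over the interval, μ = 1.022 × 3 = 3.066 (3 hours).
P(N = 6) = e^(−3.066) · 3.066^6/6! ≈ 0.0538.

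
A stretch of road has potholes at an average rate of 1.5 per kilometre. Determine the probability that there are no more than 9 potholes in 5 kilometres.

0.7764

Over the interval, μ = 1.5 × 5 = 7.5 (5 kilometres).
P(N ≤ 9) = Σ_{j=0}^{9} e^(−μ) μ^j/j! ≈ 0.7764.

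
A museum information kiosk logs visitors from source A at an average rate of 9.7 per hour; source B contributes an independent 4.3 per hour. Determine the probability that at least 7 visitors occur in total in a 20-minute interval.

Independent Poisson processes superpose: combined rate λ = 9.7 + 4.3 = 14 per hour.
Over the interval, μ = 14 × 1/3 ≈ 4.66667 (a 20-minute interval = 1/3 hours).
P(N ≥ 7) = 1 − P(N ≤ 6) ≈ 0.1909.

0.1909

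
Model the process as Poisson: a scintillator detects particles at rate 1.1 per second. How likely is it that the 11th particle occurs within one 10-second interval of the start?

0.5401

Over the interval, μ = 1.1 × 10 = 11 (a 10-second interval = 10 seconds).
The 11th arrival falls in the interval iff at least 11 events occur there: P(S_11 ≤ t) = P(N ≥ 11) = 1 − P(N ≤ 10) ≈ 0.5401.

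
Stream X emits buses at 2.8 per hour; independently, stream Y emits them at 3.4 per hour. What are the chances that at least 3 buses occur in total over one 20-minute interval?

0.3414

Independent Poisson processes superpose: combined rate λ = 2.8 + 3.4 = 6.2 per hour.
Over the interval, μ = 6.2 × 1/3 ≈ 2.06667 (a 20-minute interval = 1/3 hours).
P(N ≥ 3) = 1 − P(N ≤ 2) ≈ 0.3414.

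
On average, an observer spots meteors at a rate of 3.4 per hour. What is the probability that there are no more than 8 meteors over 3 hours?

Over the interval, μ = 3.4 × 3 = 10.2 (3 hours).
P(N ≤ 8) = Σ_{j=0}^{8} e^(−μ) μ^j/j! ≈ 0.3108.

0.3108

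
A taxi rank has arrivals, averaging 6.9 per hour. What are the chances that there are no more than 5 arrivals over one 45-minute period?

Over the interval, μ = 6.9 × 0.75 = 5.175 (a 45-minute period = 0.75 hours).
P(N ≤ 5) = Σ_{j=0}^{5} e^(−μ) μ^j/j! ≈ 0.5853.

0.5853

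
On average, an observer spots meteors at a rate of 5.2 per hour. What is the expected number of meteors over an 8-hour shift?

41.6

E[N] = λt = 5.2 × 8 = 41.6 (an 8-hour shift = 8 hours).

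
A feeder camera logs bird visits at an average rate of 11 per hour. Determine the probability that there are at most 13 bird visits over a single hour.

With mean μ = 11 per hour,
P(N ≤ 13) = Σ_{j=0}^{13} e^(−μ) μ^j/j! ≈ 0.7813.

0.7813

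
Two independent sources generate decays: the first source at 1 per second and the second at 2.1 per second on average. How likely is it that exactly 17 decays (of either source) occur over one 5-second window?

Independent Poisson processes superpose: combined rate λ = 1 + 2.1 = 3.1 per second.
Over the interval, μ = 3.1 × 5 = 15.5 (a 5-second window = 5 seconds).
P(N = 17) = e^(−15.5) · 15.5^17/17! ≈ 0.0897.

0.0897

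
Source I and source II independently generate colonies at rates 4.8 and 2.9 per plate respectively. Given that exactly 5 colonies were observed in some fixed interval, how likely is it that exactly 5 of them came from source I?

Given the total, each event is independently from source I with probability p = λ_I/(λ_I+λ_II) = 4.8/7.7 ≈ 0.6234.
So K ~ Binomial(5, 4.8/7.7): P(K = 5) = C(5,5) · (4.8/7.7)^5 · (2.9/7.7)^0 ≈ 0.0941.

0.0941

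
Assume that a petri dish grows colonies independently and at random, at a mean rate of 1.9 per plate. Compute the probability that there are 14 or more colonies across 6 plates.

0.2570

Over the interval, μ = 1.9 × 6 = 11.4 (6 plates).
P(N ≥ 14) = 1 − P(N ≤ 13) = 1 − Σ_{j=0}^{13} e^(−μ) μ^j/j! ≈ 0.2570.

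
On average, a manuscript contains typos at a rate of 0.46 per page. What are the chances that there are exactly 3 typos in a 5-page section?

Over the interval, μ = 0.46 × 5 = 2.3 (a 5-page section = 5 pages).
P(N = 3) = e^(−μ) μ^3/3! = e^(−2.3) · 2.3^3/6 ≈ 0.2033.

0.2033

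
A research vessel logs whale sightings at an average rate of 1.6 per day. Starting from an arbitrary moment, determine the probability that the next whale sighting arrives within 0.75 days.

Inter-arrival times are exponential with rate λ = 1.6 per day.
P(T ≤ 0.75) = 1 − e^(−λt) = 1 − e^(−1.6 × 0.75) = 1 − e^(−1.2) ≈ 0.6988.

0.6988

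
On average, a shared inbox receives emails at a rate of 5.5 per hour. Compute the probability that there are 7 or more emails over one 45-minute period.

Over the interval, μ = 5.5 × 0.75 = 4.125 (a 45-minute period = 0.75 hours).
P(N ≥ 7) = 1 − P(N ≤ 6) = 1 − Σ_{j=0}^{6} e^(−μ) μ^j/j! ≈ 0.1241.

0.1241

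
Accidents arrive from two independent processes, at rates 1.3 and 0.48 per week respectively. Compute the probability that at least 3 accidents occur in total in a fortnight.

Independent Poisson processes superpose: combined rate λ = 1.3 + 0.48 = 1.78 per week.
Over the interval, μ = 1.78 × 2 = 3.56 (a fortnight = 2 weeks).
P(N ≥ 3) = 1 − P(N ≤ 2) ≈ 0.6901.

0.6901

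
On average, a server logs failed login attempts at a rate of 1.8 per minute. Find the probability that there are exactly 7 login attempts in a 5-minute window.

0.1171

Over the interval, μ = 1.8 × 5 = 9 (a 5-minute window = 5 minutes).
P(N = 7) = e^(−μ) μ^7/7! = e^(−9) · 9^7/5040 ≈ 0.1171.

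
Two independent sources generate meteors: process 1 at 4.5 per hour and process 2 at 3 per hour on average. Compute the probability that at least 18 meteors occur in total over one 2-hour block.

0.2511

Independent Poisson processes superpose: combined rate λ = 4.5 + 3 = 7.5 per hour.
Over the interval, μ = 7.5 × 2 = 15 (a 2-hour block = 2 hours).
P(N ≥ 18) = 1 − P(N ≤ 17) ≈ 0.2511.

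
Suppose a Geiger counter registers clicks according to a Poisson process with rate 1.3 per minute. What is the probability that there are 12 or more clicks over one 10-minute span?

Over the interval, μ = 1.3 × 10 = 13 (a 10-minute span = 10 minutes).
P(N ≥ 12) = 1 − P(N ≤ 11) = 1 − Σ_{j=0}^{11} e^(−μ) μ^j/j! ≈ 0.6468.

0.6468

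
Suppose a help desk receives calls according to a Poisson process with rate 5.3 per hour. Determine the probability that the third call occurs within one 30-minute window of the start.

Over the interval, μ = 5.3 × 0.5 = 2.65 (a 30-minute window = 0.5 hours).
The third arrival falls in the interval iff at least 3 events occur there: P(S_3 ≤ t) = P(N ≥ 3) = 1 − P(N ≤ 2) ≈ 0.4940.

0.4940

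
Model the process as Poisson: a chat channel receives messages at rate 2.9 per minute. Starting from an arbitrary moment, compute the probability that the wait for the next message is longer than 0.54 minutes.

0.2089

The wait for the next event is exponential with rate λ = 2.9 per minute.
P(T > 0.54) = e^(−λt) = e^(−2.9 × 0.54) = e^(−1.566) ≈ 0.2089.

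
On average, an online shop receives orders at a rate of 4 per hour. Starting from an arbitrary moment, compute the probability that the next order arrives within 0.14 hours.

Inter-arrival times are exponential with rate λ = 4 per hour.
P(T ≤ 0.14) = 1 − e^(−λt) = 1 − e^(−4 × 0.14) = 1 − e^(−0.56) ≈ 0.4288.

0.4288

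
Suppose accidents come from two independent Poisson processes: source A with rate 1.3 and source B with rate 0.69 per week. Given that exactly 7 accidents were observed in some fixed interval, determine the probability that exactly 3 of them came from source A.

Given the total, each event is independently from source A with probability p = λ_A/(λ_A+λ_B) = 1.3/1.99 ≈ 0.6533.
So K ~ Binomial(7, 1.3/1.99): P(K = 3) = C(7,3) · (1.3/1.99)^3 · (0.69/1.99)^4 ≈ 0.1410.

0.1410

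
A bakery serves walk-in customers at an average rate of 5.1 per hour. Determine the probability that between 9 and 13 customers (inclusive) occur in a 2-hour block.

0.5387

Over the interval, μ = 5.1 × 2 = 10.2 (a 2-hour block = 2 hours).
P(9 ≤ N ≤ 13) = Σ_{j=9}^{13} e^(−10.2) · 10.2^j/j! ≈ 0.5387.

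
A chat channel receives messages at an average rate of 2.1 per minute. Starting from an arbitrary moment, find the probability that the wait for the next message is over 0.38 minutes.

0.4502

The wait for the next event is exponential with rate λ = 2.1 per minute.
P(T > 0.38) = e^(−λt) = e^(−2.1 × 0.38) = e^(−0.798) ≈ 0.4502.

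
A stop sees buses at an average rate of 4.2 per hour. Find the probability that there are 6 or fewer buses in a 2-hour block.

Over the interval, μ = 4.2 × 2 = 8.4 (a 2-hour block = 2 hours).
P(N ≤ 6) = Σ_{j=0}^{6} e^(−μ) μ^j/j! ≈ 0.2670.

0.2670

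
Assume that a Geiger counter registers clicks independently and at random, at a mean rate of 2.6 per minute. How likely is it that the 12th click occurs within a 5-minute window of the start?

Over the interval, μ = 2.6 × 5 = 13 (a 5-minute window = 5 minutes).
The 12th arrival falls in the interval iff at least 12 events occur there: P(S_12 ≤ t) = P(N ≥ 12) = 1 − P(N ≤ 11) ≈ 0.6468.

0.6468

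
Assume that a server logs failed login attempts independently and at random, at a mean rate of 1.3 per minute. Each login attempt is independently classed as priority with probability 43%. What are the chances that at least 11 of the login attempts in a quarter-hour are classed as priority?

0.2241

Thinning: the login attempts that are classed as priority themselves form a Poisson process with rate 0.43 × 1.3 = 0.559 per minute.
Over the interval, μ = 0.559 × 15 = 8.385 (a quarter-hour = 15 minutes).
P(N ≥ 11) = 1 − P(N ≤ 10) ≈ 0.2241.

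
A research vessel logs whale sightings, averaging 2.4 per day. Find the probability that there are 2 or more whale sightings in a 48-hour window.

0.9523

Over the interval, μ = 2.4 × 2 = 4.8 (a 48-hour window = 2 days).
P(N ≥ 2) = 1 − P(N ≤ 1) = 1 − Σ_{j=0}^{1} e^(−μ) μ^j/j! ≈ 0.9523.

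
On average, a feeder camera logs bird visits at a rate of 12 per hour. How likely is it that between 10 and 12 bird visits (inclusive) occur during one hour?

0.3336

With mean μ = 12 per hour,
P(10 ≤ N ≤ 12) = Σ_{j=10}^{12} e^(−12) · 12^j/j! ≈ 0.3336.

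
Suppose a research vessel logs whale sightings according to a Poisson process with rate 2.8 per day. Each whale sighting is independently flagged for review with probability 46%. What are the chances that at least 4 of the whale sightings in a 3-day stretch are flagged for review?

0.5395

Thinning: the whale sightings that are flagged for review themselves form a Poisson process with rate 0.46 × 2.8 = 1.288 per day.
Over the interval, μ = 1.288 × 3 = 3.864 (a 3-day stretch = 3 days).
P(N ≥ 4) = 1 − P(N ≤ 3) ≈ 0.5395.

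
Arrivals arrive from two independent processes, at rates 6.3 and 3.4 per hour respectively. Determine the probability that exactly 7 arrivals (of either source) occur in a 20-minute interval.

0.0289

Independent Poisson processes superpose: combined rate λ = 6.3 + 3.4 = 9.7 per hour.
Over the interval, μ = 9.7 × 1/3 ≈ 3.23333 (a 20-minute interval = 1/3 hours).
P(N = 7) = e^(−3.23333) · 3.23333^7/7! ≈ 0.0289.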